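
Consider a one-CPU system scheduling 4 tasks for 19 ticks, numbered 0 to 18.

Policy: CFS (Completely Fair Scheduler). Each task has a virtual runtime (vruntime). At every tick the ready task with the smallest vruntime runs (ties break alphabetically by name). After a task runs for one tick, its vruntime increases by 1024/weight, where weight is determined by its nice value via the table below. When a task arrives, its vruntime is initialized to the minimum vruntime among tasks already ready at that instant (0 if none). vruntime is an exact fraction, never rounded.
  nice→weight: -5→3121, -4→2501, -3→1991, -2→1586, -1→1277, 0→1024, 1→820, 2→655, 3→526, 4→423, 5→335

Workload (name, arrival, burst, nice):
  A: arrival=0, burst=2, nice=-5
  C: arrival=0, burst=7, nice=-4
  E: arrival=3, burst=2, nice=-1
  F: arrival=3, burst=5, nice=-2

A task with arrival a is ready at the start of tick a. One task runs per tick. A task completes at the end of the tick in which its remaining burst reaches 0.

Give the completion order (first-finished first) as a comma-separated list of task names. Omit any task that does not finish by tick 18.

completion order = A, E, C, F

t=0: vr[A=0 C=0] → run A
t=1: vr[A=1024/3121 C=0] → run C
t=2: vr[A=1024/3121 C=1024/2501] → run A
t=3: vr[C=1024/2501 E=1024/2501 F=1024/2501] → run C
t=4: vr[C=2048/2501 E=1024/2501 F=1024/2501] → run E
t=5: vr[C=2048/2501 E=3868672/3193777 F=1024/2501] → run F
t=6: vr[C=2048/2501 E=3868672/3193777 F=34304/32513] → run C
t=7: vr[C=3072/2501 E=3868672/3193777 F=34304/32513] → run F
t=8: vr[C=3072/2501 E=3868672/3193777 F=55296/32513] → run E
t=9: vr[C=3072/2501 F=55296/32513] → run C
t=10: vr[C=4096/2501 F=55296/32513] → run C
t=11: vr[C=5120/2501 F=55296/32513] → run F
t=12: vr[C=5120/2501 F=76288/32513] → run C
t=13: vr[C=6144/2501 F=76288/32513] → run F
t=14: vr[C=6144/2501 F=97280/32513] → run C
t=15: vr[F=97280/32513] → run F
t=16: (idle)
t=17: (idle)
t=18: (idle)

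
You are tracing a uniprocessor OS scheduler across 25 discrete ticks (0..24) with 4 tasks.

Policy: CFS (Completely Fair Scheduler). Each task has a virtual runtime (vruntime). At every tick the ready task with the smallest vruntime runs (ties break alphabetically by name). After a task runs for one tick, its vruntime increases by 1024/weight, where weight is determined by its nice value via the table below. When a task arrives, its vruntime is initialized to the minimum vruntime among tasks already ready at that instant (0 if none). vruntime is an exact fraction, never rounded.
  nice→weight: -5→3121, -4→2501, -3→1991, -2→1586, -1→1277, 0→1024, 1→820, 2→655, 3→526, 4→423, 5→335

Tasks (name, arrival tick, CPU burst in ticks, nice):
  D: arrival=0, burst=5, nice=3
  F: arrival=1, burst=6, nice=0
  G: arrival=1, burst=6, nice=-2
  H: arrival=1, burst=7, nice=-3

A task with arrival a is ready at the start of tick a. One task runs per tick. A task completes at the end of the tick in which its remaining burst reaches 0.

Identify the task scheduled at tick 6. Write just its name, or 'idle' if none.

running at tick 6 = G

t=0: vr[D=0] → run D
t=1: vr[D=512/263 F=512/263 G=512/263 H=512/263] → run D
t=2: vr[D=1024/263 F=512/263 G=512/263 H=512/263] → run F
t=3: vr[D=1024/263 F=775/263 G=512/263 H=512/263] → run G
t=4: vr[D=1024/263 F=775/263 G=540672/208559 H=512/263] → run H
t=5: vr[D=1024/263 F=775/263 G=540672/208559 H=1288704/523633] → run H
t=6: vr[D=1024/263 F=775/263 G=540672/208559 H=1558016/523633] → run G
t=7: vr[D=1024/263 F=775/263 G=675328/208559 H=1558016/523633] → run F
t=8: vr[D=1024/263 F=1038/263 G=675328/208559 H=1558016/523633] → run H
t=9: vr[D=1024/263 F=1038/263 G=675328/208559 H=1827328/523633] → run G
t=10: vr[D=1024/263 F=1038/263 G=809984/208559 H=1827328/523633] → run H
t=11: vr[D=1024/263 F=1038/263 G=809984/208559 H=2096640/523633] → run G
t=12: vr[D=1024/263 F=1038/263 G=944640/208559 H=2096640/523633] → run D
t=13: vr[D=1536/263 F=1038/263 G=944640/208559 H=2096640/523633] → run F
t=14: vr[D=1536/263 F=1301/263 G=944640/208559 H=2096640/523633] → run H
t=15: vr[D=1536/263 F=1301/263 G=944640/208559 H=2365952/523633] → run H
t=16: vr[D=1536/263 F=1301/263 G=944640/208559 H=2635264/523633] → run G
t=17: vr[D=1536/263 F=1301/263 G=1079296/208559 H=2635264/523633] → run F
t=18: vr[D=1536/263 F=1564/263 G=1079296/208559 H=2635264/523633] → run H
t=19: vr[D=1536/263 F=1564/263 G=1079296/208559] → run G
t=20: vr[D=1536/263 F=1564/263] → run D
t=21: vr[D=2048/263 F=1564/263] → run F
t=22: vr[D=2048/263 F=1827/263] → run F
t=23: vr[D=2048/263] → run D
t=24: (idle)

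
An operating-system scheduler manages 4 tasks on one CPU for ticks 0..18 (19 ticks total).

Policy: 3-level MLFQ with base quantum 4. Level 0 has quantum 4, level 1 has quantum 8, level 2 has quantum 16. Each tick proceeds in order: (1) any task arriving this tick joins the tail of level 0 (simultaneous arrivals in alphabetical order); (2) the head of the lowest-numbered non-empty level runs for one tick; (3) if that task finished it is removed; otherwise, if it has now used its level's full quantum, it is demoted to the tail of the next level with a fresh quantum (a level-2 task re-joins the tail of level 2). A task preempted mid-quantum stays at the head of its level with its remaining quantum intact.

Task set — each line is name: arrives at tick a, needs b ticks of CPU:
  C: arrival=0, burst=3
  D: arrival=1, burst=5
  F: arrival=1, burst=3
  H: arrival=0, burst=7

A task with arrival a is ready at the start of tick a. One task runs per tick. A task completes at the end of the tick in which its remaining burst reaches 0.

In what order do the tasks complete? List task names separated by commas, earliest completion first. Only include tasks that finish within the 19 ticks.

completion order = C, F, H, D

t=0: L0/L1/L2 = CH/-/- → run C
t=1: L0/L1/L2 = CHDF/-/- → run C
t=2: L0/L1/L2 = CHDF/-/- → run C
t=3: L0/L1/L2 = HDF/-/- → run H
t=4: L0/L1/L2 = HDF/-/- → run H
t=5: L0/L1/L2 = HDF/-/- → run H
t=6: L0/L1/L2 = HDF/-/- → run H
t=7: L0/L1/L2 = DF/H/- → run D
t=8: L0/L1/L2 = DF/H/- → run D
t=9: L0/L1/L2 = DF/H/- → run D
t=10: L0/L1/L2 = DF/H/- → run D
t=11: L0/L1/L2 = F/HD/- → run F
t=12: L0/L1/L2 = F/HD/- → run F
t=13: L0/L1/L2 = F/HD/- → run F
t=14: L0/L1/L2 = -/HD/- → run H
t=15: L0/L1/L2 = -/HD/- → run H
t=16: L0/L1/L2 = -/HD/- → run H
t=17: L0/L1/L2 = -/D/- → run D
t=18: (idle)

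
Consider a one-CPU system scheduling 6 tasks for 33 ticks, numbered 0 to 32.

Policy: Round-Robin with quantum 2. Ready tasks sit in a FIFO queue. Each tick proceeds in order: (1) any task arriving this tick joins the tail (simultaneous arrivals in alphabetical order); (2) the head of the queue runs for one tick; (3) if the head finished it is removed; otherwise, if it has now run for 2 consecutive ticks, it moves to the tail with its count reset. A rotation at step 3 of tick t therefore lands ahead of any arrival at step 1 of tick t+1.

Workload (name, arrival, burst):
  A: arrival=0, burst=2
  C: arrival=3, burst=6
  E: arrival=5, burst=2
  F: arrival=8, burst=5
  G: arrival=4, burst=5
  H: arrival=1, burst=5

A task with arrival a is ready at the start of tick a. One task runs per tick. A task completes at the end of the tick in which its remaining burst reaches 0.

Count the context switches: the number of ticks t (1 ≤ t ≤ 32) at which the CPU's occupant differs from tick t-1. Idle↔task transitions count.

t=0: queue=[A] q_used=0 → run A
t=1: queue=[A,H] q_used=1 → run A
t=2: queue=[H] q_used=0 → run H
t=3: queue=[H,C] q_used=1 → run H
t=4: queue=[C,H,G] q_used=0 → run C
t=5: queue=[C,H,G,E] q_used=1 → run C
t=6: queue=[H,G,E,C] q_used=0 → run H
t=7: queue=[H,G,E,C] q_used=1 → run H
t=8: queue=[G,E,C,H,F] q_used=0 → run G
t=9: queue=[G,E,C,H,F] q_used=1 → run G
t=10: queue=[E,C,H,F,G] q_used=0 → run E
t=11: queue=[E,C,H,F,G] q_used=1 → run E
t=12: queue=[C,H,F,G] q_used=0 → run C
t=13: queue=[C,H,F,G] q_used=1 → run C
t=14: queue=[H,F,G,C] q_used=0 → run H
t=15: queue=[F,G,C] q_used=0 → run F
t=16: queue=[F,G,C] q_used=1 → run F
t=17: queue=[G,C,F] q_used=0 → run G
t=18: queue=[G,C,F] q_used=1 → run G
t=19: queue=[C,F,G] q_used=0 → run C
t=20: queue=[C,F,G] q_used=1 → run C
t=21: queue=[F,G] q_used=0 → run F
t=22: queue=[F,G] q_used=1 → run F
t=23: queue=[G,F] q_used=0 → run G
t=24: queue=[F] q_used=0 → run F
t=25: (idle)
t=26: (idle)
t=27: (idle)
t=28: (idle)
t=29: (idle)
t=30: (idle)
t=31: (idle)
t=32: (idle)

context switches = 14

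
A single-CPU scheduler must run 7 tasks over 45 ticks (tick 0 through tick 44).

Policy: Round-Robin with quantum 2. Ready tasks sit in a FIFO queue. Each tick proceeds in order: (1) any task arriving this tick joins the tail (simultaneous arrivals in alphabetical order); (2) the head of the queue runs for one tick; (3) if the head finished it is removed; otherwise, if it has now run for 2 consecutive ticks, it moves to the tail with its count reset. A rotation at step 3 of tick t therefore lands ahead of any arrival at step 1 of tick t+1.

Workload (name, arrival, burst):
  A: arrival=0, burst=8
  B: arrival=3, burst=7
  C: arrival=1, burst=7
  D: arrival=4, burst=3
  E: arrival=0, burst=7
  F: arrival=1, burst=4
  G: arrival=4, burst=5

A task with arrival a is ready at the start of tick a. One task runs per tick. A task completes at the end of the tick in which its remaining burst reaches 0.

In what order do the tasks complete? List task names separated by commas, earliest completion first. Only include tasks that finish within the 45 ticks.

completion order = F, D, A, E, G, C, B

t=0: queue=[A,E] q_used=0 → run A
t=1: queue=[A,E,C,F] q_used=1 → run A
t=2: queue=[E,C,F,A] q_used=0 → run E
t=3: queue=[E,C,F,A,B] q_used=1 → run E
t=4: queue=[C,F,A,B,E,D,G] q_used=0 → run C
t=5: queue=[C,F,A,B,E,D,G] q_used=1 → run C
t=6: queue=[F,A,B,E,D,G,C] q_used=0 → run F
t=7: queue=[F,A,B,E,D,G,C] q_used=1 → run F
t=8: queue=[A,B,E,D,G,C,F] q_used=0 → run A
t=9: queue=[A,B,E,D,G,C,F] q_used=1 → run A
t=10: queue=[B,E,D,G,C,F,A] q_used=0 → run B
t=11: queue=[B,E,D,G,C,F,A] q_used=1 → run B
t=12: queue=[E,D,G,C,F,A,B] q_used=0 → run E
t=13: queue=[E,D,G,C,F,A,B] q_used=1 → run E
t=14: queue=[D,G,C,F,A,B,E] q_used=0 → run D
t=15: queue=[D,G,C,F,A,B,E] q_used=1 → run D
t=16: queue=[G,C,F,A,B,E,D] q_used=0 → run G
t=17: queue=[G,C,F,A,B,E,D] q_used=1 → run G
t=18: queue=[C,F,A,B,E,D,G] q_used=0 → run C
t=19: queue=[C,F,A,B,E,D,G] q_used=1 → run C
t=20: queue=[F,A,B,E,D,G,C] q_used=0 → run F
t=21: queue=[F,A,B,E,D,G,C] q_used=1 → run F
t=22: queue=[A,B,E,D,G,C] q_used=0 → run A
t=23: queue=[A,B,E,D,G,C] q_used=1 → run A
t=24: queue=[B,E,D,G,C,A] q_used=0 → run B
t=25: queue=[B,E,D,G,C,A] q_used=1 → run B
t=26: queue=[E,D,G,C,A,B] q_used=0 → run E
t=27: queue=[E,D,G,C,A,B] q_used=1 → run E
t=28: queue=[D,G,C,A,B,E] q_used=0 → run D
t=29: queue=[G,C,A,B,E] q_used=0 → run G
t=30: queue=[G,C,A,B,E] q_used=1 → run G
t=31: queue=[C,A,B,E,G] q_used=0 → run C
t=32: queue=[C,A,B,E,G] q_used=1 → run C
t=33: queue=[A,B,E,G,C] q_used=0 → run A
t=34: queue=[A,B,E,G,C] q_used=1 → run A
t=35: queue=[B,E,G,C] q_used=0 → run B
t=36: queue=[B,E,G,C] q_used=1 → run B
t=37: queue=[E,G,C,B] q_used=0 → run E
t=38: queue=[G,C,B] q_used=0 → run G
t=39: queue=[C,B] q_used=0 → run C
t=40: queue=[B] q_used=0 → run B
t=41: (idle)
t=42: (idle)
t=43: (idle)
t=44: (idle)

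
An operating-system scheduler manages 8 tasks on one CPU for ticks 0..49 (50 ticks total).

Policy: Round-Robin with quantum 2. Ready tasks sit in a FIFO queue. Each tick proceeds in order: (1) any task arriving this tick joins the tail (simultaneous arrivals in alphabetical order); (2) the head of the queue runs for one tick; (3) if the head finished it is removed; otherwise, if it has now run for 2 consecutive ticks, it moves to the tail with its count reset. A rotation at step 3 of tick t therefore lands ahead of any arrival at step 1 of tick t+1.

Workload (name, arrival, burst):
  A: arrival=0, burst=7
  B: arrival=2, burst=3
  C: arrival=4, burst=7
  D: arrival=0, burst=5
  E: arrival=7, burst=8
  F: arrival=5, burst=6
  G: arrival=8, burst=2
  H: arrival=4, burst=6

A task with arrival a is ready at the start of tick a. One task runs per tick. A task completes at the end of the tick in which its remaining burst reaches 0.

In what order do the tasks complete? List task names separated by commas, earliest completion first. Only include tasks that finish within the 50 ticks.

completion order = B, G, D, A, H, F, C, E

t=0: queue=[A,D] q_used=0 → run A
t=1: queue=[A,D] q_used=1 → run A
t=2: queue=[D,A,B] q_used=0 → run D
t=3: queue=[D,A,B] q_used=1 → run D
t=4: queue=[A,B,D,C,H] q_used=0 → run A
t=5: queue=[A,B,D,C,H,F] q_used=1 → run A
t=6: queue=[B,D,C,H,F,A] q_used=0 → run B
t=7: queue=[B,D,C,H,F,A,E] q_used=1 → run B
t=8: queue=[D,C,H,F,A,E,B,G] q_used=0 → run D
t=9: queue=[D,C,H,F,A,E,B,G] q_used=1 → run D
t=10: queue=[C,H,F,A,E,B,G,D] q_used=0 → run C
t=11: queue=[C,H,F,A,E,B,G,D] q_used=1 → run C
t=12: queue=[H,F,A,E,B,G,D,C] q_used=0 → run H
t=13: queue=[H,F,A,E,B,G,D,C] q_used=1 → run H
t=14: queue=[F,A,E,B,G,D,C,H] q_used=0 → run F
t=15: queue=[F,A,E,B,G,D,C,H] q_used=1 → run F
t=16: queue=[A,E,B,G,D,C,H,F] q_used=0 → run A
t=17: queue=[A,E,B,G,D,C,H,F] q_used=1 → run A
t=18: queue=[E,B,G,D,C,H,F,A] q_used=0 → run E
t=19: queue=[E,B,G,D,C,H,F,A] q_used=1 → run E
t=20: queue=[B,G,D,C,H,F,A,E] q_used=0 → run B
t=21: queue=[G,D,C,H,F,A,E] q_used=0 → run G
t=22: queue=[G,D,C,H,F,A,E] q_used=1 → run G
t=23: queue=[D,C,H,F,A,E] q_used=0 → run D
t=24: queue=[C,H,F,A,E] q_used=0 → run C
t=25: queue=[C,H,F,A,E] q_used=1 → run C
t=26: queue=[H,F,A,E,C] q_used=0 → run H
t=27: queue=[H,F,A,E,C] q_used=1 → run H
t=28: queue=[F,A,E,C,H] q_used=0 → run F
t=29: queue=[F,A,E,C,H] q_used=1 → run F
t=30: queue=[A,E,C,H,F] q_used=0 → run A
t=31: queue=[E,C,H,F] q_used=0 → run E
t=32: queue=[E,C,H,F] q_used=1 → run E
t=33: queue=[C,H,F,E] q_used=0 → run C
t=34: queue=[C,H,F,E] q_used=1 → run C
t=35: queue=[H,F,E,C] q_used=0 → run H
t=36: queue=[H,F,E,C] q_used=1 → run H
t=37: queue=[F,E,C] q_used=0 → run F
t=38: queue=[F,E,C] q_used=1 → run F
t=39: queue=[E,C] q_used=0 → run E
t=40: queue=[E,C] q_used=1 → run E
t=41: queue=[C,E] q_used=0 → run C
t=42: queue=[E] q_used=0 → run E
t=43: queue=[E] q_used=1 → run E
t=44: (idle)
t=45: (idle)
t=46: (idle)
t=47: (idle)
t=48: (idle)
t=49: (idle)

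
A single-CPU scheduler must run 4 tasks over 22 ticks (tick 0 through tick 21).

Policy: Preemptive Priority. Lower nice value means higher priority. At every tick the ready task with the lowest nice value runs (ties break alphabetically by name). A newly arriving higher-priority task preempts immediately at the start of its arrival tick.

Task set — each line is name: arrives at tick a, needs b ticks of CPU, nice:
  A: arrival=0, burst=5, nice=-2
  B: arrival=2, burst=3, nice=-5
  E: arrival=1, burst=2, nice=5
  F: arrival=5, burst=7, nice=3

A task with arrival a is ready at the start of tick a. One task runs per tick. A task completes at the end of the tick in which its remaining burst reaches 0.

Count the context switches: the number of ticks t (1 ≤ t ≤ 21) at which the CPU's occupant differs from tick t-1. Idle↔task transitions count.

context switches = 5

t=0: ready={A} → run A
t=1: ready={A,E} → run A
t=2: ready={A,B,E} → run B
t=3: ready={A,B,E} → run B
t=4: ready={A,B,E} → run B
t=5: ready={A,E,F} → run A
t=6: ready={A,E,F} → run A
t=7: ready={A,E,F} → run A
t=8: ready={E,F} → run F
t=9: ready={E,F} → run F
t=10: ready={E,F} → run F
t=11: ready={E,F} → run F
t=12: ready={E,F} → run F
t=13: ready={E,F} → run F
t=14: ready={E,F} → run F
t=15: ready={E} → run E
t=16: ready={E} → run E
t=17: (idle)
t=18: (idle)
t=19: (idle)
t=20: (idle)
t=21: (idle)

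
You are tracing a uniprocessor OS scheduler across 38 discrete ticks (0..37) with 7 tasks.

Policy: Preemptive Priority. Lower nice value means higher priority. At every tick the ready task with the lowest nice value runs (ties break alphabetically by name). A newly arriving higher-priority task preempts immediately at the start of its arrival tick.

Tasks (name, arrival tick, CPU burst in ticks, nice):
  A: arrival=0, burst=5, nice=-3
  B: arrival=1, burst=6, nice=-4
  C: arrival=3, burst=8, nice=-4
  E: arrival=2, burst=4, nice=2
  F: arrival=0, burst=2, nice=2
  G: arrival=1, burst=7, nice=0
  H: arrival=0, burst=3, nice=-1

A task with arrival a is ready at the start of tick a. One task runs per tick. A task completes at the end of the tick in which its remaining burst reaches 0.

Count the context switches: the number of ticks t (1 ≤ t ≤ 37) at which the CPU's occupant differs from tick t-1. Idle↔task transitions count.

t=0: ready={A,F,H} → run A
t=1: ready={A,B,F,G,H} → run B
t=2: ready={A,B,E,F,G,H} → run B
t=3: ready={A,B,C,E,F,G,H} → run B
t=4: ready={A,B,C,E,F,G,H} → run B
t=5: ready={A,B,C,E,F,G,H} → run B
t=6: ready={A,B,C,E,F,G,H} → run B
t=7: ready={A,C,E,F,G,H} → run C
t=8: ready={A,C,E,F,G,H} → run C
t=9: ready={A,C,E,F,G,H} → run C
t=10: ready={A,C,E,F,G,H} → run C
t=11: ready={A,C,E,F,G,H} → run C
t=12: ready={A,C,E,F,G,H} → run C
t=13: ready={A,C,E,F,G,H} → run C
t=14: ready={A,C,E,F,G,H} → run C
t=15: ready={A,E,F,G,H} → run A
t=16: ready={A,E,F,G,H} → run A
t=17: ready={A,E,F,G,H} → run A
t=18: ready={A,E,F,G,H} → run A
t=19: ready={E,F,G,H} → run H
t=20: ready={E,F,G,H} → run H
t=21: ready={E,F,G,H} → run H
t=22: ready={E,F,G} → run G
t=23: ready={E,F,G} → run G
t=24: ready={E,F,G} → run G
t=25: ready={E,F,G} → run G
t=26: ready={E,F,G} → run G
t=27: ready={E,F,G} → run G
t=28: ready={E,F,G} → run G
t=29: ready={E,F} → run E
t=30: ready={E,F} → run E
t=31: ready={E,F} → run E
t=32: ready={E,F} → run E
t=33: ready={F} → run F
t=34: ready={F} → run F
t=35: (idle)
t=36: (idle)
t=37: (idle)

context switches = 8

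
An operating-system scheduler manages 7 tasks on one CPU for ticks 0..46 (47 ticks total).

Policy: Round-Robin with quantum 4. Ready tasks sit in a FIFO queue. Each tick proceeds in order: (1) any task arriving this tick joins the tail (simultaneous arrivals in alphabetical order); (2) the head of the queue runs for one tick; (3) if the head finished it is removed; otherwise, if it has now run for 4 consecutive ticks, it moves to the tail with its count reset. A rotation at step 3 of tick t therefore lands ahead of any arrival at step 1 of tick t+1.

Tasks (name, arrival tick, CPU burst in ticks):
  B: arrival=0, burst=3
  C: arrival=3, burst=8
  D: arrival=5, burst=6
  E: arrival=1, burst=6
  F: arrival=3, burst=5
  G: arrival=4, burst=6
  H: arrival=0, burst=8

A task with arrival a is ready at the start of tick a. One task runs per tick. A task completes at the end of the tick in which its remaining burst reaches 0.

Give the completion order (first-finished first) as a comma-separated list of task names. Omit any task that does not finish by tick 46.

completion order = B, H, E, C, F, G, D

t=0: queue=[B,H] q_used=0 → run B
t=1: queue=[B,H,E] q_used=1 → run B
t=2: queue=[B,H,E] q_used=2 → run B
t=3: queue=[H,E,C,F] q_used=0 → run H
t=4: queue=[H,E,C,F,G] q_used=1 → run H
t=5: queue=[H,E,C,F,G,D] q_used=2 → run H
t=6: queue=[H,E,C,F,G,D] q_used=3 → run H
t=7: queue=[E,C,F,G,D,H] q_used=0 → run E
t=8: queue=[E,C,F,G,D,H] q_used=1 → run E
t=9: queue=[E,C,F,G,D,H] q_used=2 → run E
t=10: queue=[E,C,F,G,D,H] q_used=3 → run E
t=11: queue=[C,F,G,D,H,E] q_used=0 → run C
t=12: queue=[C,F,G,D,H,E] q_used=1 → run C
t=13: queue=[C,F,G,D,H,E] q_used=2 → run C
t=14: queue=[C,F,G,D,H,E] q_used=3 → run C
t=15: queue=[F,G,D,H,E,C] q_used=0 → run F
t=16: queue=[F,G,D,H,E,C] q_used=1 → run F
t=17: queue=[F,G,D,H,E,C] q_used=2 → run F
t=18: queue=[F,G,D,H,E,C] q_used=3 → run F
t=19: queue=[G,D,H,E,C,F] q_used=0 → run G
t=20: queue=[G,D,H,E,C,F] q_used=1 → run G
t=21: queue=[G,D,H,E,C,F] q_used=2 → run G
t=22: queue=[G,D,H,E,C,F] q_used=3 → run G
t=23: queue=[D,H,E,C,F,G] q_used=0 → run D
t=24: queue=[D,H,E,C,F,G] q_used=1 → run D
t=25: queue=[D,H,E,C,F,G] q_used=2 → run D
t=26: queue=[D,H,E,C,F,G] q_used=3 → run D
t=27: queue=[H,E,C,F,G,D] q_used=0 → run H
t=28: queue=[H,E,C,F,G,D] q_used=1 → run H
t=29: queue=[H,E,C,F,G,D] q_used=2 → run H
t=30: queue=[H,E,C,F,G,D] q_used=3 → run H
t=31: queue=[E,C,F,G,D] q_used=0 → run E
t=32: queue=[E,C,F,G,D] q_used=1 → run E
t=33: queue=[C,F,G,D] q_used=0 → run C
t=34: queue=[C,F,G,D] q_used=1 → run C
t=35: queue=[C,F,G,D] q_used=2 → run C
t=36: queue=[C,F,G,D] q_used=3 → run C
t=37: queue=[F,G,D] q_used=0 → run F
t=38: queue=[G,D] q_used=0 → run G
t=39: queue=[G,D] q_used=1 → run G
t=40: queue=[D] q_used=0 → run D
t=41: queue=[D] q_used=1 → run D
t=42: (idle)
t=43: (idle)
t=44: (idle)
t=45: (idle)
t=46: (idle)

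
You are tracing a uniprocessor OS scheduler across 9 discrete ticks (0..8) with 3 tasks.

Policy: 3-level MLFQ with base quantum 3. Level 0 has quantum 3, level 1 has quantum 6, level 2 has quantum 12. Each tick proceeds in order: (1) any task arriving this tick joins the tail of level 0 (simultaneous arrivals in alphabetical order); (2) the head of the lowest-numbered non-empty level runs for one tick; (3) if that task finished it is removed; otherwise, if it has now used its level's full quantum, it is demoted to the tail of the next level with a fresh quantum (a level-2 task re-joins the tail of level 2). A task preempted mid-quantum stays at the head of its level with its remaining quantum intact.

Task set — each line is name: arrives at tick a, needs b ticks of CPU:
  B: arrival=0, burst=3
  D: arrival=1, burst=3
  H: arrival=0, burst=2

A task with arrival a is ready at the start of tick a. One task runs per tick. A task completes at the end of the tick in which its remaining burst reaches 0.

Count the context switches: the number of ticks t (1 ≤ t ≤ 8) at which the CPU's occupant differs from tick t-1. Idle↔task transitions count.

context switches = 3

t=0: L0/L1/L2 = BH/-/- → run B
t=1: L0/L1/L2 = BHD/-/- → run B
t=2: L0/L1/L2 = BHD/-/- → run B
t=3: L0/L1/L2 = HD/-/- → run H
t=4: L0/L1/L2 = HD/-/- → run H
t=5: L0/L1/L2 = D/-/- → run D
t=6: L0/L1/L2 = D/-/- → run D
t=7: L0/L1/L2 = D/-/- → run D
t=8: (idle)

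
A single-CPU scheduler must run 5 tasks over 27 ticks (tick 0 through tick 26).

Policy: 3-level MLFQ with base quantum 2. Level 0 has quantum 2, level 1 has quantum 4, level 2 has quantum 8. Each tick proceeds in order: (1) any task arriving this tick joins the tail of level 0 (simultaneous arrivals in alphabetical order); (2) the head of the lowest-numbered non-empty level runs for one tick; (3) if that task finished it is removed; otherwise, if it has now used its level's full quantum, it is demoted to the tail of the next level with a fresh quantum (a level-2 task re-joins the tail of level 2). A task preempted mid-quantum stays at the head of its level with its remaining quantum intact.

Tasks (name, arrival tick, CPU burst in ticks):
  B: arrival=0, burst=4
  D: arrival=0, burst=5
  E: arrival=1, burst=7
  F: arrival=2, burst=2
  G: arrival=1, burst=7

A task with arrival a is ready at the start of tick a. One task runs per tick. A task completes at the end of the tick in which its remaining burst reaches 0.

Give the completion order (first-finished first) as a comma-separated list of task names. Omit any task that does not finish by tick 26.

t=0: L0/L1/L2 = BD/-/- → run B
t=1: L0/L1/L2 = BDEG/-/- → run B
t=2: L0/L1/L2 = DEGF/B/- → run D
t=3: L0/L1/L2 = DEGF/B/- → run D
t=4: L0/L1/L2 = EGF/BD/- → run E
t=5: L0/L1/L2 = EGF/BD/- → run E
t=6: L0/L1/L2 = GF/BDE/- → run G
t=7: L0/L1/L2 = GF/BDE/- → run G
t=8: L0/L1/L2 = F/BDEG/- → run F
t=9: L0/L1/L2 = F/BDEG/- → run F
t=10: L0/L1/L2 = -/BDEG/- → run B
t=11: L0/L1/L2 = -/BDEG/- → run B
t=12: L0/L1/L2 = -/DEG/- → run D
t=13: L0/L1/L2 = -/DEG/- → run D
t=14: L0/L1/L2 = -/DEG/- → run D
t=15: L0/L1/L2 = -/EG/- → run E
t=16: L0/L1/L2 = -/EG/- → run E
t=17: L0/L1/L2 = -/EG/- → run E
t=18: L0/L1/L2 = -/EG/- → run E
t=19: L0/L1/L2 = -/G/E → run G
t=20: L0/L1/L2 = -/G/E → run G
t=21: L0/L1/L2 = -/G/E → run G
t=22: L0/L1/L2 = -/G/E → run G
t=23: L0/L1/L2 = -/-/EG → run E
t=24: L0/L1/L2 = -/-/G → run G
t=25: (idle)
t=26: (idle)

completion order = F, B, D, E, G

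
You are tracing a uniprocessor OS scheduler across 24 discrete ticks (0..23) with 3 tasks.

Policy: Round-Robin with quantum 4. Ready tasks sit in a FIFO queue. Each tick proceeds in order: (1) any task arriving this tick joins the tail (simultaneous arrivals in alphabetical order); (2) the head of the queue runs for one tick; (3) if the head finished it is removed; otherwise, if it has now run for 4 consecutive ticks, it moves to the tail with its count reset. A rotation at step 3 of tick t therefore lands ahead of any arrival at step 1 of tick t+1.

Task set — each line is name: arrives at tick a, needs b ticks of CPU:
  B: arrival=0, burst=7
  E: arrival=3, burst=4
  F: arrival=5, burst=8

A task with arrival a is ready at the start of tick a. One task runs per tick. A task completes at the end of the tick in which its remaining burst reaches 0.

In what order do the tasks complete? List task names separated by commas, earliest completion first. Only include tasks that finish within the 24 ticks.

t=0: queue=[B] q_used=0 → run B
t=1: queue=[B] q_used=1 → run B
t=2: queue=[B] q_used=2 → run B
t=3: queue=[B,E] q_used=3 → run B
t=4: queue=[E,B] q_used=0 → run E
t=5: queue=[E,B,F] q_used=1 → run E
t=6: queue=[E,B,F] q_used=2 → run E
t=7: queue=[E,B,F] q_used=3 → run E
t=8: queue=[B,F] q_used=0 → run B
t=9: queue=[B,F] q_used=1 → run B
t=10: queue=[B,F] q_used=2 → run B
t=11: queue=[F] q_used=0 → run F
t=12: queue=[F] q_used=1 → run F
t=13: queue=[F] q_used=2 → run F
t=14: queue=[F] q_used=3 → run F
t=15: queue=[F] q_used=0 → run F
t=16: queue=[F] q_used=1 → run F
t=17: queue=[F] q_used=2 → run F
t=18: queue=[F] q_used=3 → run F
t=19: (idle)
t=20: (idle)
t=21: (idle)
t=22: (idle)
t=23: (idle)

completion order = E, B, F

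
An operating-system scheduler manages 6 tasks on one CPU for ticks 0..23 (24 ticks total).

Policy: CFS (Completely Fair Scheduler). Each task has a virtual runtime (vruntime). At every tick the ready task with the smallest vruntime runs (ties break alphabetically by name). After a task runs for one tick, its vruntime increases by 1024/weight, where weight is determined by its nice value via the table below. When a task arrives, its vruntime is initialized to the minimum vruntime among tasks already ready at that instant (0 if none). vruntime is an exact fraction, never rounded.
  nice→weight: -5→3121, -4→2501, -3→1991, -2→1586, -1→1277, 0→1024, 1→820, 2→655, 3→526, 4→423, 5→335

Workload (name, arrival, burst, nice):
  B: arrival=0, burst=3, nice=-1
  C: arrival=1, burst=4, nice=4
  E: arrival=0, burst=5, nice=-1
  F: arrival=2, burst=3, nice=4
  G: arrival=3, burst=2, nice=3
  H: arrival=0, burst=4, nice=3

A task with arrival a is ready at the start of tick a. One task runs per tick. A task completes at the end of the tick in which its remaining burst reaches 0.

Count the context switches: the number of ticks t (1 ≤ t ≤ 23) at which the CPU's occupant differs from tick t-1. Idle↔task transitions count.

t=0: vr[B=0 E=0 H=0] → run B
t=1: vr[B=1024/1277 C=0 E=0 H=0] → run C
t=2: vr[B=1024/1277 C=1024/423 E=0 F=0 H=0] → run E
t=3: vr[B=1024/1277 C=1024/423 E=1024/1277 F=0 G=0 H=0] → run F
t=4: vr[B=1024/1277 C=1024/423 E=1024/1277 F=1024/423 G=0 H=0] → run G
t=5: vr[B=1024/1277 C=1024/423 E=1024/1277 F=1024/423 G=512/263 H=0] → run H
t=6: vr[B=1024/1277 C=1024/423 E=1024/1277 F=1024/423 G=512/263 H=512/263] → run B
t=7: vr[B=2048/1277 C=1024/423 E=1024/1277 F=1024/423 G=512/263 H=512/263] → run E
t=8: vr[B=2048/1277 C=1024/423 E=2048/1277 F=1024/423 G=512/263 H=512/263] → run B
t=9: vr[C=1024/423 E=2048/1277 F=1024/423 G=512/263 H=512/263] → run E
t=10: vr[C=1024/423 E=3072/1277 F=1024/423 G=512/263 H=512/263] → run G
t=11: vr[C=1024/423 E=3072/1277 F=1024/423 H=512/263] → run H
t=12: vr[C=1024/423 E=3072/1277 F=1024/423 H=1024/263] → run E
t=13: vr[C=1024/423 E=4096/1277 F=1024/423 H=1024/263] → run C
t=14: vr[C=2048/423 E=4096/1277 F=1024/423 H=1024/263] → run F
t=15: vr[C=2048/423 E=4096/1277 F=2048/423 H=1024/263] → run E
t=16: vr[C=2048/423 F=2048/423 H=1024/263] → run H
t=17: vr[C=2048/423 F=2048/423 H=1536/263] → run C
t=18: vr[C=1024/141 F=2048/423 H=1536/263] → run F
t=19: vr[C=1024/141 H=1536/263] → run H
t=20: vr[C=1024/141] → run C
t=21: (idle)
t=22: (idle)
t=23: (idle)

context switches = 21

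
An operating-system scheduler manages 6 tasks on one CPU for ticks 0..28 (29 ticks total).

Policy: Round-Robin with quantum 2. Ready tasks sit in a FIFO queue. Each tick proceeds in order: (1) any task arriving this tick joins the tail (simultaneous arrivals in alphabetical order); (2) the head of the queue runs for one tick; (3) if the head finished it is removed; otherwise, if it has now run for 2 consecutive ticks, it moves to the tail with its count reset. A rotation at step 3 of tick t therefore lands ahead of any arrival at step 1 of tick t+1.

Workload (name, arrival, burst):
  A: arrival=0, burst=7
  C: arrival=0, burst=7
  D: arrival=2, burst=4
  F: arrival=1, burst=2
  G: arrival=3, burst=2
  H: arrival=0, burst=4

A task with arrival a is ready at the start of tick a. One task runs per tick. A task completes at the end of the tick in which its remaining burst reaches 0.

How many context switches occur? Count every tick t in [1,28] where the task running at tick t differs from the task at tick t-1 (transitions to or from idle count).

context switches = 14

t=0: queue=[A,C,H] q_used=0 → run A
t=1: queue=[A,C,H,F] q_used=1 → run A
t=2: queue=[C,H,F,A,D] q_used=0 → run C
t=3: queue=[C,H,F,A,D,G] q_used=1 → run C
t=4: queue=[H,F,A,D,G,C] q_used=0 → run H
t=5: queue=[H,F,A,D,G,C] q_used=1 → run H
t=6: queue=[F,A,D,G,C,H] q_used=0 → run F
t=7: queue=[F,A,D,G,C,H] q_used=1 → run F
t=8: queue=[A,D,G,C,H] q_used=0 → run A
t=9: queue=[A,D,G,C,H] q_used=1 → run A
t=10: queue=[D,G,C,H,A] q_used=0 → run D
t=11: queue=[D,G,C,H,A] q_used=1 → run D
t=12: queue=[G,C,H,A,D] q_used=0 → run G
t=13: queue=[G,C,H,A,D] q_used=1 → run G
t=14: queue=[C,H,A,D] q_used=0 → run C
t=15: queue=[C,H,A,D] q_used=1 → run C
t=16: queue=[H,A,D,C] q_used=0 → run H
t=17: queue=[H,A,D,C] q_used=1 → run H
t=18: queue=[A,D,C] q_used=0 → run A
t=19: queue=[A,D,C] q_used=1 → run A
t=20: queue=[D,C,A] q_used=0 → run D
t=21: queue=[D,C,A] q_used=1 → run D
t=22: queue=[C,A] q_used=0 → run C
t=23: queue=[C,A] q_used=1 → run C
t=24: queue=[A,C] q_used=0 → run A
t=25: queue=[C] q_used=0 → run C
t=26: (idle)
t=27: (idle)
t=28: (idle)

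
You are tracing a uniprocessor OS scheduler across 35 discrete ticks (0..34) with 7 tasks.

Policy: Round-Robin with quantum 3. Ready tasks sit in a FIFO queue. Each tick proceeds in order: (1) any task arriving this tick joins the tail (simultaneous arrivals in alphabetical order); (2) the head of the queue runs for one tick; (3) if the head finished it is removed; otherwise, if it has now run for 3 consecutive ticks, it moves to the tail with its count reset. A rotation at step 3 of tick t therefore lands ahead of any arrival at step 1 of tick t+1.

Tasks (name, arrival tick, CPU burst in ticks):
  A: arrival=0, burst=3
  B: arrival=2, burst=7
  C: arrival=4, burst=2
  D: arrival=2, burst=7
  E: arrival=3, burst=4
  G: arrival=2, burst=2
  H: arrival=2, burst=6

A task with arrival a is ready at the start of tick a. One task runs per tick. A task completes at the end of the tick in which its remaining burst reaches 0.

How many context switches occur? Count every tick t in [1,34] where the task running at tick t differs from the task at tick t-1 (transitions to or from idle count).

context switches = 13

t=0: queue=[A] q_used=0 → run A
t=1: queue=[A] q_used=1 → run A
t=2: queue=[A,B,D,G,H] q_used=2 → run A
t=3: queue=[B,D,G,H,E] q_used=0 → run B
t=4: queue=[B,D,G,H,E,C] q_used=1 → run B
t=5: queue=[B,D,G,H,E,C] q_used=2 → run B
t=6: queue=[D,G,H,E,C,B] q_used=0 → run D
t=7: queue=[D,G,H,E,C,B] q_used=1 → run D
t=8: queue=[D,G,H,E,C,B] q_used=2 → run D
t=9: queue=[G,H,E,C,B,D] q_used=0 → run G
t=10: queue=[G,H,E,C,B,D] q_used=1 → run G
t=11: queue=[H,E,C,B,D] q_used=0 → run H
t=12: queue=[H,E,C,B,D] q_used=1 → run H
t=13: queue=[H,E,C,B,D] q_used=2 → run H
t=14: queue=[E,C,B,D,H] q_used=0 → run E
t=15: queue=[E,C,B,D,H] q_used=1 → run E
t=16: queue=[E,C,B,D,H] q_used=2 → run E
t=17: queue=[C,B,D,H,E] q_used=0 → run C
t=18: queue=[C,B,D,H,E] q_used=1 → run C
t=19: queue=[B,D,H,E] q_used=0 → run B
t=20: queue=[B,D,H,E] q_used=1 → run B
t=21: queue=[B,D,H,E] q_used=2 → run B
t=22: queue=[D,H,E,B] q_used=0 → run D
t=23: queue=[D,H,E,B] q_used=1 → run D
t=24: queue=[D,H,E,B] q_used=2 → run D
t=25: queue=[H,E,B,D] q_used=0 → run H
t=26: queue=[H,E,B,D] q_used=1 → run H
t=27: queue=[H,E,B,D] q_used=2 → run H
t=28: queue=[E,B,D] q_used=0 → run E
t=29: queue=[B,D] q_used=0 → run B
t=30: queue=[D] q_used=0 → run D
t=31: (idle)
t=32: (idle)
t=33: (idle)
t=34: (idle)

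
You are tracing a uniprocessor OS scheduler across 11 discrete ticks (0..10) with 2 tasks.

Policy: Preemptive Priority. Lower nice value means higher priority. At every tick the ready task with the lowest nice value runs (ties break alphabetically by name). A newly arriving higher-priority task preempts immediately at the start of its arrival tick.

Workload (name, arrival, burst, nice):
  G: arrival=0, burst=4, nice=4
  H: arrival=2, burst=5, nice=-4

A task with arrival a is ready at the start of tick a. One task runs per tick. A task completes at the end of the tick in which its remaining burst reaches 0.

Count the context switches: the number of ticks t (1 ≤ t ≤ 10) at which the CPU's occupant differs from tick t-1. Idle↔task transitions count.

t=0: ready={G} → run G
t=1: ready={G} → run G
t=2: ready={G,H} → run H
t=3: ready={G,H} → run H
t=4: ready={G,H} → run H
t=5: ready={G,H} → run H
t=6: ready={G,H} → run H
t=7: ready={G} → run G
t=8: ready={G} → run G
t=9: (idle)
t=10: (idle)

context switches = 3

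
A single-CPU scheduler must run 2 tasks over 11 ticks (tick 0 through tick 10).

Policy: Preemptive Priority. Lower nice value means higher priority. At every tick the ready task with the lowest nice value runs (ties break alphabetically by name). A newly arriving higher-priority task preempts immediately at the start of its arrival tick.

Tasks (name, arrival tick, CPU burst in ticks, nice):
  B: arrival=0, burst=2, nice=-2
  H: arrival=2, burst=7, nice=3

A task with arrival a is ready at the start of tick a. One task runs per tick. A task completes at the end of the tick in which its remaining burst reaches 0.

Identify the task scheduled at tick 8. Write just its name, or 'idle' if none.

running at tick 8 = H

t=0: ready={B} → run B
t=1: ready={B} → run B
t=2: ready={H} → run H
t=3: ready={H} → run H
t=4: ready={H} → run H
t=5: ready={H} → run H
t=6: ready={H} → run H
t=7: ready={H} → run H
t=8: ready={H} → run H
t=9: (idle)
t=10: (idle)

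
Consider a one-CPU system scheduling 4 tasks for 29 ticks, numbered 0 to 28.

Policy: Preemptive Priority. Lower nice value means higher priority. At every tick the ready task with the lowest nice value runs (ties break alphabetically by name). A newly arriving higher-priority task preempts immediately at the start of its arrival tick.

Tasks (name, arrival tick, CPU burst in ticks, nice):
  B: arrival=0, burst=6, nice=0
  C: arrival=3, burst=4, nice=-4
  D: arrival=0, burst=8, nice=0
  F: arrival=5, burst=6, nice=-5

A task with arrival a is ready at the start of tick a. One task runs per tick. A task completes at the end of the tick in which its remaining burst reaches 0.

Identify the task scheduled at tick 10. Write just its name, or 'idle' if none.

running at tick 10 = F

t=0: ready={B,D} → run B
t=1: ready={B,D} → run B
t=2: ready={B,D} → run B
t=3: ready={B,C,D} → run C
t=4: ready={B,C,D} → run C
t=5: ready={B,C,D,F} → run F
t=6: ready={B,C,D,F} → run F
t=7: ready={B,C,D,F} → run F
t=8: ready={B,C,D,F} → run F
t=9: ready={B,C,D,F} → run F
t=10: ready={B,C,D,F} → run F
t=11: ready={B,C,D} → run C
t=12: ready={B,C,D} → run C
t=13: ready={B,D} → run B
t=14: ready={B,D} → run B
t=15: ready={B,D} → run B
t=16: ready={D} → run D
t=17: ready={D} → run D
t=18: ready={D} → run D
t=19: ready={D} → run D
t=20: ready={D} → run D
t=21: ready={D} → run D
t=22: ready={D} → run D
t=23: ready={D} → run D
t=24: (idle)
t=25: (idle)
t=26: (idle)
t=27: (idle)
t=28: (idle)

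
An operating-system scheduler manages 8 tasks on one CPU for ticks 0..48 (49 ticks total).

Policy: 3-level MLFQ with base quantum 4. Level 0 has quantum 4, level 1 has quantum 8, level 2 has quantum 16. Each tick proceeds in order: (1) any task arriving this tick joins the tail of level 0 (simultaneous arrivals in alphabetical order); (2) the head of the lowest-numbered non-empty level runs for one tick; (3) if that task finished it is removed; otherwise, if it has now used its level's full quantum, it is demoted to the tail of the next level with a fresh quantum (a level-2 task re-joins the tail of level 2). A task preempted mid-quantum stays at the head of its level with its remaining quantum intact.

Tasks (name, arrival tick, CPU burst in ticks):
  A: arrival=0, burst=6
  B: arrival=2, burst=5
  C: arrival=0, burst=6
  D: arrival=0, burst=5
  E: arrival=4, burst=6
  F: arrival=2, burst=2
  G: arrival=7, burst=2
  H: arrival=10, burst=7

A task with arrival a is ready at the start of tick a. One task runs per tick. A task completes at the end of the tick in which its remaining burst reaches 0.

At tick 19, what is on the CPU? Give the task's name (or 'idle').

running at tick 19 = E

t=0: L0/L1/L2 = ACD/-/- → run A
t=1: L0/L1/L2 = ACD/-/- → run A
t=2: L0/L1/L2 = ACDBF/-/- → run A
t=3: L0/L1/L2 = ACDBF/-/- → run A
t=4: L0/L1/L2 = CDBFE/A/- → run C
t=5: L0/L1/L2 = CDBFE/A/- → run C
t=6: L0/L1/L2 = CDBFE/A/- → run C
t=7: L0/L1/L2 = CDBFEG/A/- → run C
t=8: L0/L1/L2 = DBFEG/AC/- → run D
t=9: L0/L1/L2 = DBFEG/AC/- → run D
t=10: L0/L1/L2 = DBFEGH/AC/- → run D
t=11: L0/L1/L2 = DBFEGH/AC/- → run D
t=12: L0/L1/L2 = BFEGH/ACD/- → run B
t=13: L0/L1/L2 = BFEGH/ACD/- → run B
t=14: L0/L1/L2 = BFEGH/ACD/- → run B
t=15: L0/L1/L2 = BFEGH/ACD/- → run B
t=16: L0/L1/L2 = FEGH/ACDB/- → run F
t=17: L0/L1/L2 = FEGH/ACDB/- → run F
t=18: L0/L1/L2 = EGH/ACDB/- → run E
t=19: L0/L1/L2 = EGH/ACDB/- → run E
t=20: L0/L1/L2 = EGH/ACDB/- → run E
t=21: L0/L1/L2 = EGH/ACDB/- → run E
t=22: L0/L1/L2 = GH/ACDBE/- → run G
t=23: L0/L1/L2 = GH/ACDBE/- → run G
t=24: L0/L1/L2 = H/ACDBE/- → run H
t=25: L0/L1/L2 = H/ACDBE/- → run H
t=26: L0/L1/L2 = H/ACDBE/- → run H
t=27: L0/L1/L2 = H/ACDBE/- → run H
t=28: L0/L1/L2 = -/ACDBEH/- → run A
t=29: L0/L1/L2 = -/ACDBEH/- → run A
t=30: L0/L1/L2 = -/CDBEH/- → run C
t=31: L0/L1/L2 = -/CDBEH/- → run C
t=32: L0/L1/L2 = -/DBEH/- → run D
t=33: L0/L1/L2 = -/BEH/- → run B
t=34: L0/L1/L2 = -/EH/- → run E
t=35: L0/L1/L2 = -/EH/- → run E
t=36: L0/L1/L2 = -/H/- → run H
t=37: L0/L1/L2 = -/H/- → run H
t=38: L0/L1/L2 = -/H/- → run H
t=39: (idle)
t=40: (idle)
t=41: (idle)
t=42: (idle)
t=43: (idle)
t=44: (idle)
t=45: (idle)
t=46: (idle)
t=47: (idle)
t=48: (idle)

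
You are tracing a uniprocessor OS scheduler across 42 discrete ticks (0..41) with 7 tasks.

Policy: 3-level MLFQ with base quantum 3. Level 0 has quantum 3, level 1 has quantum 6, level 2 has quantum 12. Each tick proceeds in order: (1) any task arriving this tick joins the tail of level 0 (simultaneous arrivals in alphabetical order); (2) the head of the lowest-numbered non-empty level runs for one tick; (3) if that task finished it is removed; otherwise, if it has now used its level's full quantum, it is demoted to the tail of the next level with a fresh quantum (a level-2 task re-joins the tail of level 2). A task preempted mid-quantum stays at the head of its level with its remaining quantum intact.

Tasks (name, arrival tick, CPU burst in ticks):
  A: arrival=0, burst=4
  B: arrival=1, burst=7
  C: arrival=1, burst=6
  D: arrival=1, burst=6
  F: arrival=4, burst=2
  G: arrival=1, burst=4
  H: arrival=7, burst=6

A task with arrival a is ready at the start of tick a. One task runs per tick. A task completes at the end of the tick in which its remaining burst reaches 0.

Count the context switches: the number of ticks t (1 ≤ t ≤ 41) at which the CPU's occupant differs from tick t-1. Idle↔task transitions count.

context switches = 13

t=0: L0/L1/L2 = A/-/- → run A
t=1: L0/L1/L2 = ABCDG/-/- → run A
t=2: L0/L1/L2 = ABCDG/-/- → run A
t=3: L0/L1/L2 = BCDG/A/- → run B
t=4: L0/L1/L2 = BCDGF/A/- → run B
t=5: L0/L1/L2 = BCDGF/A/- → run B
t=6: L0/L1/L2 = CDGF/AB/- → run C
t=7: L0/L1/L2 = CDGFH/AB/- → run C
t=8: L0/L1/L2 = CDGFH/AB/- → run C
t=9: L0/L1/L2 = DGFH/ABC/- → run D
t=10: L0/L1/L2 = DGFH/ABC/- → run D
t=11: L0/L1/L2 = DGFH/ABC/- → run D
t=12: L0/L1/L2 = GFH/ABCD/- → run G
t=13: L0/L1/L2 = GFH/ABCD/- → run G
t=14: L0/L1/L2 = GFH/ABCD/- → run G
t=15: L0/L1/L2 = FH/ABCDG/- → run F
t=16: L0/L1/L2 = FH/ABCDG/- → run F
t=17: L0/L1/L2 = H/ABCDG/- → run H
t=18: L0/L1/L2 = H/ABCDG/- → run H
t=19: L0/L1/L2 = H/ABCDG/- → run H
t=20: L0/L1/L2 = -/ABCDGH/- → run A
t=21: L0/L1/L2 = -/BCDGH/- → run B
t=22: L0/L1/L2 = -/BCDGH/- → run B
t=23: L0/L1/L2 = -/BCDGH/- → run B
t=24: L0/L1/L2 = -/BCDGH/- → run B
t=25: L0/L1/L2 = -/CDGH/- → run C
t=26: L0/L1/L2 = -/CDGH/- → run C
t=27: L0/L1/L2 = -/CDGH/- → run C
t=28: L0/L1/L2 = -/DGH/- → run D
t=29: L0/L1/L2 = -/DGH/- → run D
t=30: L0/L1/L2 = -/DGH/- → run D
t=31: L0/L1/L2 = -/GH/- → run G
t=32: L0/L1/L2 = -/H/- → run H
t=33: L0/L1/L2 = -/H/- → run H
t=34: L0/L1/L2 = -/H/- → run H
t=35: (idle)
t=36: (idle)
t=37: (idle)
t=38: (idle)
t=39: (idle)
t=40: (idle)
t=41: (idle)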